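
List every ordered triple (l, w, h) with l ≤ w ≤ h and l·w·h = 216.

Iterate l from 1 to ⌊216^(1/3)⌋. For each l dividing 216, iterate w ≥ l with w dividing 216/l, and set h = 216/(l·w).
Triples found (19): (1×1×216), (1×2×108), (1×3×72), (1×4×54), (1×6×36), (1×8×27), (1×9×24), (1×12×18), (2×2×54), (2×3×36), (2×4×27), (2×6×18), (2×9×12), (3×3×24), (3×4×18), (3×6×12), (3×8×9), (4×6×9), (6×6×6)

(1×1×216), (1×2×108), (1×3×72), (1×4×54), (1×6×36), (1×8×27), (1×9×24), (1×12×18), (2×2×54), (2×3×36), (2×4×27), (2×6×18), (2×9×12), (3×3×24), (3×4×18), (3×6×12), (3×8×9), (4×6×9), (6×6×6)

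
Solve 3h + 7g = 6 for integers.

Step 1: Check solvability.
gcd(3, 7) = 1
Since 1 divides 6, solutions exist.

Step 2: Apply extended Euclidean algorithm to find gcd.
We find integers such that 3*x0 + 7*y0 = 1

Step 3: Scale the particular solution.
Multiply by 6/1 = 6:
h = -12, g = 6

Step 4: Verify.
3*(-12) + 7*(6) = 6 = 6 ✓

h = -12, g = 6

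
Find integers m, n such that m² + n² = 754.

We need to find integers m, n > 0 such that m² + n² = 754.
Trying m = 5: n² = 754 - 5² = 754 - 25 = 729
n = 27
Check: 5² + 27² = 25 + 729 = 754 ✓

754 = 5² + 27²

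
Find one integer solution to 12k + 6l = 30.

Step 1: Check solvability.
gcd(12, 6) = 6
Since 6 divides 30, solutions exist.

Step 2: Apply extended Euclidean algorithm to find gcd.
We find integers such that 12*x0 + 6*y0 = 6

Step 3: Scale the particular solution.
Multiply by 30/6 = 5:
k = 0, l = 5

Step 4: Verify.
12*(0) + 6*(5) = 30 = 30 ✓

k = 0, l = 5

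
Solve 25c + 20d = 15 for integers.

Step 1: Check solvability.
gcd(25, 20) = 5
Since 5 divides 15, solutions exist.

Step 2: Apply extended Euclidean algorithm to find gcd.
We find integers such that 25*x0 + 20*y0 = 5

Step 3: Scale the particular solution.
Multiply by 15/5 = 3:
c = 3, d = -3

Step 4: Verify.
25*(3) + 20*(-3) = 15 = 15 ✓

c = 3, d = -3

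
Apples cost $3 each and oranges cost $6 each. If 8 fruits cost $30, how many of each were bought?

Let a = apples, o = oranges.
a + o = 8
3a + 6o = 30
Substitute o = 8 - a:
3a + 6(8 - a) = 30
(3 - 6)a = 30 - 48
-3a = -18
a = 6, o = 8 - 6 = 2

Apples: 6, Oranges: 2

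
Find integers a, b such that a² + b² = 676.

We need to find integers a, b > 0 such that a² + b² = 676.
Trying a = 10: b² = 676 - 10² = 676 - 100 = 576
b = 24
Check: 10² + 24² = 100 + 576 = 676 ✓

676 = 10² + 24²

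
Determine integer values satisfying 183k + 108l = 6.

Step 1: Check solvability.
gcd(183, 108) = 3
Since 3 divides 6, solutions exist.

Step 2: Apply extended Euclidean algorithm to find gcd.
We find integers such that 183*x0 + 108*y0 = 3

Step 3: Scale the particular solution.
Multiply by 6/3 = 2:
k = 26, l = -44

Step 4: Verify.
183*(26) + 108*(-44) = 6 = 6 ✓

k = 26, l = -44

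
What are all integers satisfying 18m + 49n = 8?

Step 1: Compute gcd(18, 49) = 1.
Since 1 divides 8, solutions exist.

Step 2: Find a particular solution using extended Euclidean algorithm.
We get m₀ = -152, n₀ = 56.
Check: 18*-152 + 49*56 = 8 = 8 ✓

Step 3: Write the general solution.
m = -152 + (49/1)t = -152 + 49t
n = 56 - (18/1)t = 56 - 18t
for any integer t.

m = -152 + 49t, n = 56 - 18t for integer t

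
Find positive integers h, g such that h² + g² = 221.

Search for h with 221 - h² a perfect square.
h = 5: 221 - 5² = 221 - 25 = 196 = 14² ✓
So h = 5, g = 14.

h = 5, g = 14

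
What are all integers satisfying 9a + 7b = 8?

Step 1: Compute gcd(9, 7) = 1.
Since 1 divides 8, solutions exist.

Step 2: Find a particular solution using extended Euclidean algorithm.
We get a₀ = -24, b₀ = 32.
Check: 9*-24 + 7*32 = 8 = 8 ✓

Step 3: Write the general solution.
a = -24 + (7/1)t = -24 + 7t
b = 32 - (9/1)t = 32 - 9t
for any integer t.

a = -24 + 7t, b = 32 - 9t for integer t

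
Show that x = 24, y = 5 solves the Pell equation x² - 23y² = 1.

Compute x² = 24² = 576
Compute 23y² = 23·5² = 23·25 = 575
x² - 23y² = 576 - 575 = 1
Since this equals 1, (24, 5) is a solution.

Yes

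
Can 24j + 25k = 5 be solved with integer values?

Step 1: Compute gcd(24, 25).
gcd(24, 25) = 1

Step 2: Check divisibility.
Does 1 divide 5? 5 = 1 x 5, so yes.

By the theorem on linear Diophantine equations, 24j + 25k = 5 has integer solutions if and only if gcd(24, 25) divides 5. Since 1 | 5, solutions exist.

Yes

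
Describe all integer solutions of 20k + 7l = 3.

Step 1: Compute gcd(20, 7) = 1.
Since 1 divides 3, solutions exist.

Step 2: Find a particular solution using extended Euclidean algorithm.
We get k₀ = -3, l₀ = 9.
Check: 20*-3 + 7*9 = 3 = 3 ✓

Step 3: Write the general solution.
k = -3 + (7/1)t = -3 + 7t
l = 9 - (20/1)t = 9 - 20t
for any integer t.

k = -3 + 7t, l = 9 - 20t for integer t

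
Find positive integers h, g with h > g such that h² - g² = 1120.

Factor: h² - g² = (h+g)(h-g) = 1120.
We need two factors of 1120 with the same parity.
Use h+g = 560 and h-g = 2 (product 560·2 = 1120).
Adding: 2h = 562, so h = 281.
Subtracting: 2g = 558, so g = 279.
Check: 281² - 279² = 78961 - 77841 = 1120 ✓

h = 281, g = 279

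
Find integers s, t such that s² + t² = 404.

We need to find integers s, t > 0 such that s² + t² = 404.
Trying s = 2: t² = 404 - 2² = 404 - 4 = 400
t = 20
Check: 2² + 20² = 4 + 400 = 404 ✓

404 = 2² + 20²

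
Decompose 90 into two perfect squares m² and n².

We need to find integers m, n > 0 such that m² + n² = 90.
Trying m = 3: n² = 90 - 3² = 90 - 9 = 81
n = 9
Check: 3² + 9² = 9 + 81 = 90 ✓

90 = 3² + 9²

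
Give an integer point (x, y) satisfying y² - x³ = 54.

Try small integer x values and check whether x³ + 54 is a perfect square.
x = 3: x³ + 54 = 3³ + 54 = 27 + 54 = 81
Is 81 a perfect square? 9² = 81 ✓
So (x, y) = (3, -9) is a solution.

x = 3, y = -9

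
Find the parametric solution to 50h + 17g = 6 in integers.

Step 1: Compute gcd(50, 17) = 1.
Since 1 divides 6, solutions exist.

Step 2: Find a particular solution using extended Euclidean algorithm.
We get h₀ = -6, g₀ = 18.
Check: 50*-6 + 17*18 = 6 = 6 ✓

Step 3: Write the general solution.
h = -6 + (17/1)t = -6 + 17t
g = 18 - (50/1)t = 18 - 50t
for any integer t.

h = -6 + 17t, g = 18 - 50t for integer t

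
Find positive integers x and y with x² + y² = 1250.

We need to find integers x, y > 0 such that x² + y² = 1250.
Trying x = 5: y² = 1250 - 5² = 1250 - 25 = 1225
y = 35
Check: 5² + 35² = 25 + 1225 = 1250 ✓

1250 = 5² + 35²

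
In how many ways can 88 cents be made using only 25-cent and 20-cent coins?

We need non-negative integers (x, y) with 25x + 20y = 88.
For each x from 0 to 3, check if (88 - 25x) is a non-negative multiple of 20.
Solutions (x, y): none
Count: 0

0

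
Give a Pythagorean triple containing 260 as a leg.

We need the other leg and hypotenuse such that 260² + x² = c².
Take x = 651, c = 701: 260² + 651² = 67600 + 423801 = 491401 = 701² ✓
Triple: (651, 260, 701)

(651, 260, 701)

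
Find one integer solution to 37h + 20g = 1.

Step 1: Check solvability.
gcd(37, 20) = 1
Since 1 divides 1, solutions exist.

Step 2: Apply extended Euclidean algorithm to find gcd.
We find integers such that 37*x0 + 20*y0 = 1

Step 3: Scale the particular solution.
Multiply by 1/1 = 1:
h = -7, g = 13

Step 4: Verify.
37*(-7) + 20*(13) = 1 = 1 ✓

h = -7, g = 13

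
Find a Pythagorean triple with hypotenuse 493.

We need a² + b² = 493² = 243049.
Trying: 155² + 468² = 24025 + 219024 = 243049 ✓

(155, 468, 493)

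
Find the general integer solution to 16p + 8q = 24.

Step 1: Compute gcd(16, 8) = 8.
Since 8 divides 24, solutions exist.

Step 2: Find a particular solution using extended Euclidean algorithm.
We get p₀ = 0, q₀ = 3.
Check: 16*0 + 8*3 = 24 = 24 ✓

Step 3: Write the general solution.
p = 0 + (8/8)t = 0 + 1t
q = 3 - (16/8)t = 3 - 2t
for any integer t.

p = 0 + 1t, q = 3 - 2t for integer t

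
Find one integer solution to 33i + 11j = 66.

Step 1: Check solvability.
gcd(33, 11) = 11
Since 11 divides 66, solutions exist.

Step 2: Apply extended Euclidean algorithm to find gcd.
We find integers such that 33*x0 + 11*y0 = 11

Step 3: Scale the particular solution.
Multiply by 66/11 = 6:
i = 0, j = 6

Step 4: Verify.
33*(0) + 11*(6) = 66 = 66 ✓

i = 0, j = 6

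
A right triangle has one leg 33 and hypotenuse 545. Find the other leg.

b² = c² - a² = 297025 - 1089 = 295936
b = 544

544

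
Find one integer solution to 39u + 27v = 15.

Step 1: Check solvability.
gcd(39, 27) = 3
Since 3 divides 15, solutions exist.

Step 2: Apply extended Euclidean algorithm to find gcd.
We find integers such that 39*x0 + 27*y0 = 3

Step 3: Scale the particular solution.
Multiply by 15/3 = 5:
u = -10, v = 15

Step 4: Verify.
39*(-10) + 27*(15) = 15 = 15 ✓

u = -10, v = 15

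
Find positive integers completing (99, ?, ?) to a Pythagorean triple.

We need the other leg and hypotenuse such that 99² + x² = c².
Take x = 20, c = 101: 99² + 20² = 9801 + 400 = 10201 = 101² ✓
Triple: (99, 20, 101)

(99, 20, 101)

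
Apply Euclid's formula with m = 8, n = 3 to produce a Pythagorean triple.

a = m² - n² = 8² - 3² = 64 - 9 = 55
b = 2mn = 2·8·3 = 48
c = m² + n² = 64 + 9 = 73
Verify: 55² + 48² = 3025 + 2304 = 5329 = 73² ✓

(55, 48, 73)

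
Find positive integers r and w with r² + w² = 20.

We need to find integers r, w > 0 such that r² + w² = 20.
Trying r = 2: w² = 20 - 2² = 20 - 4 = 16
w = 4
Check: 2² + 4² = 4 + 16 = 20 ✓

20 = 2² + 4²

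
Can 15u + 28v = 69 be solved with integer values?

Step 1: Compute gcd(15, 28).
gcd(15, 28) = 1

Step 2: Check divisibility.
Does 1 divide 69? 69 = 1 x 69, so yes.

By the theorem on linear Diophantine equations, 15u + 28v = 69 has integer solutions if and only if gcd(15, 28) divides 69. Since 1 | 69, solutions exist.

Yes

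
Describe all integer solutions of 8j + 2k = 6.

Step 1: Compute gcd(8, 2) = 2.
Since 2 divides 6, solutions exist.

Step 2: Find a particular solution using extended Euclidean algorithm.
We get j₀ = 0, k₀ = 3.
Check: 8*0 + 2*3 = 6 = 6 ✓

Step 3: Write the general solution.
j = 0 + (2/2)t = 0 + 1t
k = 3 - (8/2)t = 3 - 4t
for any integer t.

j = 0 + 1t, k = 3 - 4t for integer t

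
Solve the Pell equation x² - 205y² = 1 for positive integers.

We seek the smallest positive integers (x, y) with x² - 205y² = 1, i.e., x² = 205y² + 1.
Try successive y values:
y = 1: x² = 205·1² + 1 = 206, not a perfect square
y = 2: x² = 205·2² + 1 = 821, not a perfect square
y = 3: x² = 205·3² + 1 = 1846, not a perfect square
... continuing the search (or via continued fractions) ...
y = 2772: x² = 205·2772² + 1 = 1575216721, x = 39689 ✓

Verify: 39689² - 205·2772² = 1575216721 - 1575216720 = 1 ✓

x = 39689, y = 2772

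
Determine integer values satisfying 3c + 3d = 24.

Step 1: Check solvability.
gcd(3, 3) = 3
Since 3 divides 24, solutions exist.

Step 2: Apply extended Euclidean algorithm to find gcd.
We find integers such that 3*x0 + 3*y0 = 3

Step 3: Scale the particular solution.
Multiply by 24/3 = 8:
c = 0, d = 8

Step 4: Verify.
3*(0) + 3*(8) = 24 = 24 ✓

c = 0, d = 8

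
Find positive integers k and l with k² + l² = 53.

We need to find integers k, l > 0 such that k² + l² = 53.
Trying k = 2: l² = 53 - 2² = 53 - 4 = 49
l = 7
Check: 2² + 7² = 4 + 49 = 53 ✓

53 = 2² + 7²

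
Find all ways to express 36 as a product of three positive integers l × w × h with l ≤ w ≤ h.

Iterate l from 1 to ⌊36^(1/3)⌋. For each l dividing 36, iterate w ≥ l with w dividing 36/l, and set h = 36/(l·w).
Triples found (8): (1×1×36), (1×2×18), (1×3×12), (1×4×9), (1×6×6), (2×2×9), (2×3×6), (3×3×4)

(1×1×36), (1×2×18), (1×3×12), (1×4×9), (1×6×6), (2×2×9), (2×3×6), (3×3×4)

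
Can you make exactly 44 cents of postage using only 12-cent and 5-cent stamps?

We need non-negative x, y with 12x + 5y = 44.
gcd(12, 5) = 1 divides 44, so integer solutions exist.
Search for a non-negative one: x = 2 gives 5y = 44 - 24 = 20, so y = 4.
Check: 12·2 + 5·4 = 44 ✓

Yes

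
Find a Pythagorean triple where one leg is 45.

We need the other leg and hypotenuse such that 45² + x² = c².
Take x = 28, c = 53: 45² + 28² = 2025 + 784 = 2809 = 53² ✓
Triple: (45, 28, 53)

(45, 28, 53)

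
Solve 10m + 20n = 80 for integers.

Step 1: Check solvability.
gcd(10, 20) = 10
Since 10 divides 80, solutions exist.

Step 2: Apply extended Euclidean algorithm to find gcd.
We find integers such that 10*x0 + 20*y0 = 10

Step 3: Scale the particular solution.
Multiply by 80/10 = 8:
m = 8, n = 0

Step 4: Verify.
10*(8) + 20*(0) = 80 = 80 ✓

m = 8, n = 0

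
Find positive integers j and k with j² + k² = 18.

We need to find integers j, k > 0 such that j² + k² = 18.
Trying j = 3: k² = 18 - 3² = 18 - 9 = 9
k = 3
Check: 3² + 3² = 9 + 9 = 18 ✓

18 = 3² + 3²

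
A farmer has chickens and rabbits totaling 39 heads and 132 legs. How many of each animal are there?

Let c = chickens, r = rabbits.
Heads: c + r = 39
Legs: 2c + 4r = 132
From the first equation, c = 39 - r. Substitute:
2(39 - r) + 4r = 132
78 + 2r = 132
r = (132 - 78)/2 = 27
c = 39 - 27 = 12

Chickens: 12, Rabbits: 27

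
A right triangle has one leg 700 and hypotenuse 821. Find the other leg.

a² = c² - b² = 674041 - 490000 = 184041
a = 429

429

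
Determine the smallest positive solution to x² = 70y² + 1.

We seek the smallest positive integers (x, y) with x² - 70y² = 1, i.e., x² = 70y² + 1.
Try successive y values:
y = 1: x² = 70·1² + 1 = 71, not a perfect square
y = 2: x² = 70·2² + 1 = 281, not a perfect square
y = 3: x² = 70·3² + 1 = 631, not a perfect square
... continuing the search (or via continued fractions) ...
y = 30: x² = 70·30² + 1 = 63001, x = 251 ✓

Verify: 251² - 70·30² = 63001 - 63000 = 1 ✓

x = 251, y = 30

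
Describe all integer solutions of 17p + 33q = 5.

Step 1: Compute gcd(17, 33) = 1.
Since 1 divides 5, solutions exist.

Step 2: Find a particular solution using extended Euclidean algorithm.
We get p₀ = 10, q₀ = -5.
Check: 17*10 + 33*-5 = 5 = 5 ✓

Step 3: Write the general solution.
p = 10 + (33/1)t = 10 + 33t
q = -5 - (17/1)t = -5 - 17t
for any integer t.

p = 10 + 33t, q = -5 - 17t for integer t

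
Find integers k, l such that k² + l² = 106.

We need to find integers k, l > 0 such that k² + l² = 106.
Trying k = 5: l² = 106 - 5² = 106 - 25 = 81
l = 9
Check: 5² + 9² = 25 + 81 = 106 ✓

106 = 5² + 9²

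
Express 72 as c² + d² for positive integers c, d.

We need to find integers c, d > 0 such that c² + d² = 72.
Trying c = 6: d² = 72 - 6² = 72 - 36 = 36
d = 6
Check: 6² + 6² = 36 + 36 = 72 ✓

72 = 6² + 6²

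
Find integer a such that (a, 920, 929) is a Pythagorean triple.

a² = c² - b² = 929² - 920² = 863041 - 846400 = 16641
a = sqrt(16641) = 129

129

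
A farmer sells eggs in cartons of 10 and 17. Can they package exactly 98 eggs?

We need non-negative a, b with 10a + 17b = 98.
gcd(10, 17) = 1 divides 98.
Try a = 3: 17b = 98 - 30 = 68, so b = 4.
One way: 3 cartons of 10 and 4 cartons of 17.

Yes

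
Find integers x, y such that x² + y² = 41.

We need to find integers x, y > 0 such that x² + y² = 41.
Trying x = 4: y² = 41 - 4² = 41 - 16 = 25
y = 5
Check: 4² + 5² = 16 + 25 = 41 ✓

41 = 4² + 5²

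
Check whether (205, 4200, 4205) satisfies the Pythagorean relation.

Compute a² + b²:
205² + 4200² = 42025 + 17640000 = 17682025
Compute c²:
4205² = 17682025
Since 17682025 = 17682025, it is a Pythagorean triple.

Yes, it is a Pythagorean triple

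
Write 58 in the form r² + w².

We need to find integers r, w > 0 such that r² + w² = 58.
Trying r = 3: w² = 58 - 3² = 58 - 9 = 49
w = 7
Check: 3² + 7² = 9 + 49 = 58 ✓

58 = 3² + 7²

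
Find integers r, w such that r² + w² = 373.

We need to find integers r, w > 0 such that r² + w² = 373.
Trying r = 7: w² = 373 - 7² = 373 - 49 = 324
w = 18
Check: 7² + 18² = 49 + 324 = 373 ✓

373 = 7² + 18²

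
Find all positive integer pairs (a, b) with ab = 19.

The positive divisors of 19 are: 1, 19.
Each divisor d gives the pair (d, 19/d):
(1, 19), (19, 1)

(1, 19), (19, 1)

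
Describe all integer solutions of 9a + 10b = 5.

Step 1: Compute gcd(9, 10) = 1.
Since 1 divides 5, solutions exist.

Step 2: Find a particular solution using extended Euclidean algorithm.
We get a₀ = -5, b₀ = 5.
Check: 9*-5 + 10*5 = 5 = 5 ✓

Step 3: Write the general solution.
a = -5 + (10/1)t = -5 + 10t
b = 5 - (9/1)t = 5 - 9t
for any integer t.

a = -5 + 10t, b = 5 - 9t for integer t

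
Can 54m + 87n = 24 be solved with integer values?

Step 1: Compute gcd(54, 87).
gcd(54, 87) = 3

Step 2: Check divisibility.
Does 3 divide 24? 24 = 3 x 8, so yes.

By the theorem on linear Diophantine equations, 54m + 87n = 24 has integer solutions if and only if gcd(54, 87) divides 24. Since 3 | 24, solutions exist.

Yes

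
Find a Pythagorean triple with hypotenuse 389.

We need a² + b² = 389² = 151321.
Trying: 189² + 340² = 35721 + 115600 = 151321 ✓

(189, 340, 389)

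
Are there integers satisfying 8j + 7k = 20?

Step 1: Compute gcd(8, 7).
gcd(8, 7) = 1

Step 2: Check divisibility.
Does 1 divide 20? 20 = 1 x 20, so yes.

By the theorem on linear Diophantine equations, 8j + 7k = 20 has integer solutions if and only if gcd(8, 7) divides 20. Since 1 | 20, solutions exist.

Yes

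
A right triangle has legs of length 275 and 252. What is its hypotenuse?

c² = a² + b² = 275² + 252² = 75625 + 63504 = 139129
c = 373

373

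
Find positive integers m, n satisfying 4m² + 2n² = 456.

Try small values of m and check whether (456 - 4m²)/2 is a perfect square.
m = 8: 4·8² = 256, so 2n² = 456 - 256 = 200, giving n² = 100, n = 10.
Check: 4·8² + 2·10² = 256 + 200 = 456 ✓

m = 8, n = 10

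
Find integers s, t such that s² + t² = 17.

We need to find integers s, t > 0 such that s² + t² = 17.
Trying s = 1: t² = 17 - 1² = 17 - 1 = 16
t = 4
Check: 1² + 4² = 1 + 16 = 17 ✓

17 = 1² + 4²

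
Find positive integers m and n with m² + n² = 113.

We need to find integers m, n > 0 such that m² + n² = 113.
Trying m = 7: n² = 113 - 7² = 113 - 49 = 64
n = 8
Check: 7² + 8² = 49 + 64 = 113 ✓

113 = 7² + 8²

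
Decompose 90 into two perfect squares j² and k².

We need to find integers j, k > 0 such that j² + k² = 90.
Trying j = 3: k² = 90 - 3² = 90 - 9 = 81
k = 9
Check: 3² + 9² = 9 + 81 = 90 ✓

90 = 3² + 9²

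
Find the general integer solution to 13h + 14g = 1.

Step 1: Compute gcd(13, 14) = 1.
Since 1 divides 1, solutions exist.

Step 2: Find a particular solution using extended Euclidean algorithm.
We get h₀ = -1, g₀ = 1.
Check: 13*-1 + 14*1 = 1 = 1 ✓

Step 3: Write the general solution.
h = -1 + (14/1)t = -1 + 14t
g = 1 - (13/1)t = 1 - 13t
for any integer t.

h = -1 + 14t, g = 1 - 13t for integer t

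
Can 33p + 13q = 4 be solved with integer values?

Step 1: Compute gcd(33, 13).
gcd(33, 13) = 1

Step 2: Check divisibility.
Does 1 divide 4? 4 = 1 x 4, so yes.

By the theorem on linear Diophantine equations, 33p + 13q = 4 has integer solutions if and only if gcd(33, 13) divides 4. Since 1 | 4, solutions exist.

Yes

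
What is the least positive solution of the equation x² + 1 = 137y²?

We need x² = 137y² - 1. Try successive y:
y = 1: x² = 137·1² - 1 = 136, not a perfect square
y = 2: x² = 137·2² - 1 = 547, not a perfect square
y = 3: x² = 137·3² - 1 = 1232, not a perfect square
...
y = 149: x² = 137·149² - 1 = 3041536 = 1744² ✓
Check: 1744² - 137·149² = 3041536 - 3041537 = -1 ✓

x = 1744, y = 149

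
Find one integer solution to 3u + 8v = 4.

Step 1: Check solvability.
gcd(3, 8) = 1
Since 1 divides 4, solutions exist.

Step 2: Apply extended Euclidean algorithm to find gcd.
We find integers such that 3*x0 + 8*y0 = 1

Step 3: Scale the particular solution.
Multiply by 4/1 = 4:
u = 12, v = -4

Step 4: Verify.
3*(12) + 8*(-4) = 4 = 4 ✓

u = 12, v = -4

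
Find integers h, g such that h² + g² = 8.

We need to find integers h, g > 0 such that h² + g² = 8.
Trying h = 2: g² = 8 - 2² = 8 - 4 = 4
g = 2
Check: 2² + 2² = 4 + 4 = 8 ✓

8 = 2² + 2²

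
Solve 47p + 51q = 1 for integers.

Step 1: Check solvability.
gcd(47, 51) = 1
Since 1 divides 1, solutions exist.

Step 2: Apply extended Euclidean algorithm to find gcd.
We find integers such that 47*x0 + 51*y0 = 1

Step 3: Scale the particular solution.
Multiply by 1/1 = 1:
p = -13, q = 12

Step 4: Verify.
47*(-13) + 51*(12) = 1 = 1 ✓

p = -13, q = 12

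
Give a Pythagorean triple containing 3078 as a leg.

We need the other leg and hypotenuse such that 3078² + x² = c².
Take x = 1104, c = 3270: 3078² + 1104² = 9474084 + 1218816 = 10692900 = 3270² ✓
Triple: (3078, 1104, 3270)

(3078, 1104, 3270)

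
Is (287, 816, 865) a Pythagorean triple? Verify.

Compute a² + b² = 287² + 816² = 82369 + 665856 = 748225
Compute c² = 865² = 748225
Since 748225 = 748225, confirmed.

Yes, it is a Pythagorean triple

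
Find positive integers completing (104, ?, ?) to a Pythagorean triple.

We need the other leg and hypotenuse such that 104² + x² = c².
Take x = 153, c = 185: 104² + 153² = 10816 + 23409 = 34225 = 185² ✓
Triple: (153, 104, 185)

(153, 104, 185)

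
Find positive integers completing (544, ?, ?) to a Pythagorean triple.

We need the other leg and hypotenuse such that 544² + x² = c².
Take x = 450, c = 706: 544² + 450² = 295936 + 202500 = 498436 = 706² ✓
Triple: (450, 544, 706)

(450, 544, 706)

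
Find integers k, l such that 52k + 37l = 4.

Step 1: Check solvability.
gcd(52, 37) = 1
Since 1 divides 4, solutions exist.

Step 2: Apply extended Euclidean algorithm to find gcd.
We find integers such that 52*x0 + 37*y0 = 1

Step 3: Scale the particular solution.
Multiply by 4/1 = 4:
k = 20, l = -28

Step 4: Verify.
52*(20) + 37*(-28) = 4 = 4 ✓

k = 20, l = -28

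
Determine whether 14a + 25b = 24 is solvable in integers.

Step 1: Compute gcd(14, 25).
gcd(14, 25) = 1

Step 2: Check divisibility.
Does 1 divide 24? 24 = 1 x 24, so yes.

By the theorem on linear Diophantine equations, 14a + 25b = 24 has integer solutions if and only if gcd(14, 25) divides 24. Since 1 | 24, solutions exist.

Yes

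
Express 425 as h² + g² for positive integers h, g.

We need to find integers h, g > 0 such that h² + g² = 425.
Trying h = 5: g² = 425 - 5² = 425 - 25 = 400
g = 20
Check: 5² + 20² = 25 + 400 = 425 ✓

425 = 5² + 20²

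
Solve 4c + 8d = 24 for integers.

Step 1: Check solvability.
gcd(4, 8) = 4
Since 4 divides 24, solutions exist.

Step 2: Apply extended Euclidean algorithm to find gcd.
We find integers such that 4*x0 + 8*y0 = 4

Step 3: Scale the particular solution.
Multiply by 24/4 = 6:
c = 6, d = 0

Step 4: Verify.
4*(6) + 8*(0) = 24 = 24 ✓

c = 6, d = 0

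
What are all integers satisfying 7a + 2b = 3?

Step 1: Compute gcd(7, 2) = 1.
Since 1 divides 3, solutions exist.

Step 2: Find a particular solution using extended Euclidean algorithm.
We get a₀ = 3, b₀ = -9.
Check: 7*3 + 2*-9 = 3 = 3 ✓

Step 3: Write the general solution.
a = 3 + (2/1)t = 3 + 2t
b = -9 - (7/1)t = -9 - 7t
for any integer t.

a = 3 + 2t, b = -9 - 7t for integer t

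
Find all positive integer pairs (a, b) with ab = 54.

The positive divisors of 54 are: 1, 2, 3, 6, 9, 18, 27, 54.
Each divisor d gives the pair (d, 54/d):
(1, 54), (2, 27), (3, 18), (6, 9), (9, 6), (18, 3), (27, 2), (54, 1)

(1, 54), (2, 27), (3, 18), (6, 9), (9, 6), (18, 3), (27, 2), (54, 1)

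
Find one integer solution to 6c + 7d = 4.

Step 1: Check solvability.
gcd(6, 7) = 1
Since 1 divides 4, solutions exist.

Step 2: Apply extended Euclidean algorithm to find gcd.
We find integers such that 6*x0 + 7*y0 = 1

Step 3: Scale the particular solution.
Multiply by 4/1 = 4:
c = -4, d = 4

Step 4: Verify.
6*(-4) + 7*(4) = 4 = 4 ✓

c = -4, d = 4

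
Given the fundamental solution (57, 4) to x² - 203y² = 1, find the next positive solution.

Solutions to x² - Dy² = 1 are generated by powers of (x₀ + y₀√D).
The next solution satisfies x₁ + y₁√203 = (x₀ + y₀√203)², giving:
x₁ = x₀² + 203y₀² = 57² + 203·4² = 3249 + 3248 = 6497
y₁ = 2x₀y₀ = 2·57·4 = 456

Verify: 6497² - 203·456² = 42211009 - 42211008 = 1 ✓

x = 6497, y = 456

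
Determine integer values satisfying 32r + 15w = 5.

Step 1: Check solvability.
gcd(32, 15) = 1
Since 1 divides 5, solutions exist.

Step 2: Apply extended Euclidean algorithm to find gcd.
We find integers such that 32*x0 + 15*y0 = 1

Step 3: Scale the particular solution.
Multiply by 5/1 = 5:
r = -35, w = 75

Step 4: Verify.
32*(-35) + 15*(75) = 5 = 5 ✓

r = -35, w = 75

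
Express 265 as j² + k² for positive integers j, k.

We need to find integers j, k > 0 such that j² + k² = 265.
Trying j = 3: k² = 265 - 3² = 265 - 9 = 256
k = 16
Check: 3² + 16² = 9 + 256 = 265 ✓

265 = 3² + 16²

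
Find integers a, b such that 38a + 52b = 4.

Step 1: Check solvability.
gcd(38, 52) = 2
Since 2 divides 4, solutions exist.

Step 2: Apply extended Euclidean algorithm to find gcd.
We find integers such that 38*x0 + 52*y0 = 2

Step 3: Scale the particular solution.
Multiply by 4/2 = 2:
a = 22, b = -16

Step 4: Verify.
38*(22) + 52*(-16) = 4 = 4 ✓

a = 22, b = -16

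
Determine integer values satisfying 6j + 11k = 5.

Step 1: Check solvability.
gcd(6, 11) = 1
Since 1 divides 5, solutions exist.

Step 2: Apply extended Euclidean algorithm to find gcd.
We find integers such that 6*x0 + 11*y0 = 1

Step 3: Scale the particular solution.
Multiply by 5/1 = 5:
j = 10, k = -5

Step 4: Verify.
6*(10) + 11*(-5) = 5 = 5 ✓

j = 10, k = -5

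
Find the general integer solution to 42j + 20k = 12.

Step 1: Compute gcd(42, 20) = 2.
Since 2 divides 12, solutions exist.

Step 2: Find a particular solution using extended Euclidean algorithm.
We get j₀ = 6, k₀ = -12.
Check: 42*6 + 20*-12 = 12 = 12 ✓

Step 3: Write the general solution.
j = 6 + (20/2)t = 6 + 10t
k = -12 - (42/2)t = -12 - 21t
for any integer t.

j = 6 + 10t, k = -12 - 21t for integer t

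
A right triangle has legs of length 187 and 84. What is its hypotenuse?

c² = a² + b² = 187² + 84² = 34969 + 7056 = 42025
c = 205

205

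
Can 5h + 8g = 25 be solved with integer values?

Step 1: Compute gcd(5, 8).
gcd(5, 8) = 1

Step 2: Check divisibility.
Does 1 divide 25? 25 = 1 x 25, so yes.

By the theorem on linear Diophantine equations, 5h + 8g = 25 has integer solutions if and only if gcd(5, 8) divides 25. Since 1 | 25, solutions exist.

Yes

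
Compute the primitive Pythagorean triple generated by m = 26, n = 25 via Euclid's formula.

a = m² - n² = 676 - 625 = 51
b = 2mn = 2·26·25 = 1300
c = m² + n² = 676 + 625 = 1301
Verify: 51² + 1300² = 2601 + 1690000 = 1692601 = 1301² ✓

(51, 1300, 1301)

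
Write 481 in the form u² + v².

We need to find integers u, v > 0 such that u² + v² = 481.
Trying u = 9: v² = 481 - 9² = 481 - 81 = 400
v = 20
Check: 9² + 20² = 81 + 400 = 481 ✓

481 = 9² + 20²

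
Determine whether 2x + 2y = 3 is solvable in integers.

Step 1: Compute gcd(2, 2).
gcd(2, 2) = 2

Step 2: Check divisibility.
Does 2 divide 3? 3 = 2 x 1 + 1, so no.

By the theorem on linear Diophantine equations, 2x + 2y = 3 has integer solutions if and only if gcd(2, 2) divides 3. Since 2 does not divide 3, no solutions exist.

No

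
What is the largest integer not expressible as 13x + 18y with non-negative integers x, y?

For two coprime denominations a and b, the Frobenius number (largest value not representable as a non-negative combination) is ab - a - b.
Here gcd(13, 18) = 1, so they are coprime.
F(13, 18) = 13·18 - 13 - 18 = 234 - 31 = 203

203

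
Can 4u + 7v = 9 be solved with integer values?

Step 1: Compute gcd(4, 7).
gcd(4, 7) = 1

Step 2: Check divisibility.
Does 1 divide 9? 9 = 1 x 9, so yes.

By the theorem on linear Diophantine equations, 4u + 7v = 9 has integer solutions if and only if gcd(4, 7) divides 9. Since 1 | 9, solutions exist.

Yes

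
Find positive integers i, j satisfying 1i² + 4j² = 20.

Try small values of i and check whether (20 - 1i²)/4 is a perfect square.
i = 2: 1·2² = 4, so 4j² = 20 - 4 = 16, giving j² = 4, j = 2.
Check: 1·2² + 4·2² = 4 + 16 = 20 ✓

i = 2, j = 2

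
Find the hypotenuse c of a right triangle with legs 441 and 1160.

c² = a² + b² = 441² + 1160² = 194481 + 1345600 = 1540081
c = sqrt(1540081) = 1241

1241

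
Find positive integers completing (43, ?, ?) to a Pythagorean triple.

We need the other leg and hypotenuse such that 43² + x² = c².
Take x = 924, c = 925: 43² + 924² = 1849 + 853776 = 855625 = 925² ✓
Triple: (43, 924, 925)

(43, 924, 925)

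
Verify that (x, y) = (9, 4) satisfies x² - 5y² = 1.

Compute x² = 9² = 81
Compute 5y² = 5·4² = 5·16 = 80
x² - 5y² = 81 - 80 = 1
Since this equals 1, (9, 4) is a solution.

Yes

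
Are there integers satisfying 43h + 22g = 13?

Step 1: Compute gcd(43, 22).
gcd(43, 22) = 1

Step 2: Check divisibility.
Does 1 divide 13? 13 = 1 x 13, so yes.

By the theorem on linear Diophantine equations, 43h + 22g = 13 has integer solutions if and only if gcd(43, 22) divides 13. Since 1 | 13, solutions exist.

Yes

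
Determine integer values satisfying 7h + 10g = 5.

Step 1: Check solvability.
gcd(7, 10) = 1
Since 1 divides 5, solutions exist.

Step 2: Apply extended Euclidean algorithm to find gcd.
We find integers such that 7*x0 + 10*y0 = 1

Step 3: Scale the particular solution.
Multiply by 5/1 = 5:
h = 15, g = -10

Step 4: Verify.
7*(15) + 10*(-10) = 5 = 5 ✓

h = 15, g = -10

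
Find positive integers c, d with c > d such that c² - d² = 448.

Factor: c² - d² = (c+d)(c-d) = 448.
We need two factors of 448 with the same parity.
Use c+d = 224 and c-d = 2 (product 224·2 = 448).
Adding: 2c = 226, so c = 113.
Subtracting: 2d = 222, so d = 111.
Check: 113² - 111² = 12769 - 12321 = 448 ✓

c = 113, d = 111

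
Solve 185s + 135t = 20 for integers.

Step 1: Check solvability.
gcd(185, 135) = 5
Since 5 divides 20, solutions exist.

Step 2: Apply extended Euclidean algorithm to find gcd.
We find integers such that 185*x0 + 135*y0 = 5

Step 3: Scale the particular solution.
Multiply by 20/5 = 4:
s = -32, t = 44

Step 4: Verify.
185*(-32) + 135*(44) = 20 = 20 ✓

s = -32, t = 44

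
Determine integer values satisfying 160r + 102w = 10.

Step 1: Check solvability.
gcd(160, 102) = 2
Since 2 divides 10, solutions exist.

Step 2: Apply extended Euclidean algorithm to find gcd.
We find integers such that 160*x0 + 102*y0 = 2

Step 3: Scale the particular solution.
Multiply by 10/2 = 5:
r = -35, w = 55

Step 4: Verify.
160*(-35) + 102*(55) = 10 = 10 ✓

r = -35, w = 55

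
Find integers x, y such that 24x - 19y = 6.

Step 1: Check solvability.
gcd(24, 19) = 1
Since 1 divides 6, solutions exist.

Step 2: Apply extended Euclidean algorithm to find gcd.
We find integers such that 24*x0 + 19*y0 = 1

Step 3: Scale the particular solution.
Multiply by 6/1 = 6:
x = 24, y = 30

Step 4: Verify.
24*(24) - 19*(30) = 6 = 6 ✓

x = 24, y = 30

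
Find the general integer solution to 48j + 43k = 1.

Step 1: Compute gcd(48, 43) = 1.
Since 1 divides 1, solutions exist.

Step 2: Find a particular solution using extended Euclidean algorithm.
We get j₀ = -17, k₀ = 19.
Check: 48*-17 + 43*19 = 1 = 1 ✓

Step 3: Write the general solution.
j = -17 + (43/1)t = -17 + 43t
k = 19 - (48/1)t = 19 - 48t
for any integer t.

j = -17 + 43t, k = 19 - 48t for integer t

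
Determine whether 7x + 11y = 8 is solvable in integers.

Step 1: Compute gcd(7, 11).
gcd(7, 11) = 1

Step 2: Check divisibility.
Does 1 divide 8? 8 = 1 x 8, so yes.

By the theorem on linear Diophantine equations, 7x + 11y = 8 has integer solutions if and only if gcd(7, 11) divides 8. Since 1 | 8, solutions exist.

Yes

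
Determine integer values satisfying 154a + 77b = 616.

Step 1: Check solvability.
gcd(154, 77) = 77
Since 77 divides 616, solutions exist.

Step 2: Apply extended Euclidean algorithm to find gcd.
We find integers such that 154*x0 + 77*y0 = 77

Step 3: Scale the particular solution.
Multiply by 616/77 = 8:
a = 0, b = 8

Step 4: Verify.
154*(0) + 77*(8) = 616 = 616 ✓

a = 0, b = 8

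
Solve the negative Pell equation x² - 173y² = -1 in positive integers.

We need x² = 173y² - 1. Try successive y:
y = 1: x² = 173·1² - 1 = 172, not a perfect square
y = 2: x² = 173·2² - 1 = 691, not a perfect square
y = 3: x² = 173·3² - 1 = 1556, not a perfect square
...
y = 85: x² = 173·85² - 1 = 1249924 = 1118² ✓
Check: 1118² - 173·85² = 1249924 - 1249925 = -1 ✓

x = 1118, y = 85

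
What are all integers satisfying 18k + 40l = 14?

Step 1: Compute gcd(18, 40) = 2.
Since 2 divides 14, solutions exist.

Step 2: Find a particular solution using extended Euclidean algorithm.
We get k₀ = 63, l₀ = -28.
Check: 18*63 + 40*-28 = 14 = 14 ✓

Step 3: Write the general solution.
k = 63 + (40/2)t = 63 + 20t
l = -28 - (18/2)t = -28 - 9t
for any integer t.

k = 63 + 20t, l = -28 - 9t for integer t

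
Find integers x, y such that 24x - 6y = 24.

Step 1: Check solvability.
gcd(24, 6) = 6
Since 6 divides 24, solutions exist.

Step 2: Apply extended Euclidean algorithm to find gcd.
We find integers such that 24*x0 + 6*y0 = 6

Step 3: Scale the particular solution.
Multiply by 24/6 = 4:
x = 0, y = -4

Step 4: Verify.
24*(0) - 6*(-4) = 24 = 24 ✓

x = 0, y = -4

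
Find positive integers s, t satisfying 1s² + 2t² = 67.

Try small values of s and check whether (67 - 1s²)/2 is a perfect square.
s = 7: 1·7² = 49, so 2t² = 67 - 49 = 18, giving t² = 9, t = 3.
Check: 1·7² + 2·3² = 49 + 18 = 67 ✓

s = 7, t = 3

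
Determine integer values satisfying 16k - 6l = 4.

Step 1: Check solvability.
gcd(16, 6) = 2
Since 2 divides 4, solutions exist.

Step 2: Apply extended Euclidean algorithm to find gcd.
We find integers such that 16*x0 + 6*y0 = 2

Step 3: Scale the particular solution.
Multiply by 4/2 = 2:
k = -2, l = -6

Step 4: Verify.
16*(-2) - 6*(-6) = 4 = 4 ✓

k = -2, l = -6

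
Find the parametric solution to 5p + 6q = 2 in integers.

Step 1: Compute gcd(5, 6) = 1.
Since 1 divides 2, solutions exist.

Step 2: Find a particular solution using extended Euclidean algorithm.
We get p₀ = -2, q₀ = 2.
Check: 5*-2 + 6*2 = 2 = 2 ✓

Step 3: Write the general solution.
p = -2 + (6/1)t = -2 + 6t
q = 2 - (5/1)t = 2 - 5t
for any integer t.

p = -2 + 6t, q = 2 - 5t for integer t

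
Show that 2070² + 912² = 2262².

Compute a² + b² = 2070² + 912² = 4284900 + 831744 = 5116644
Compute c² = 2262² = 5116644
Since 5116644 = 5116644, confirmed.

Yes, it is a Pythagorean triple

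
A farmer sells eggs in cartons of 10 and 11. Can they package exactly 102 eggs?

We need non-negative a, b with 10a + 11b = 102.
gcd(10, 11) = 1 divides 102.
Try a = 8: 11b = 102 - 80 = 22, so b = 2.
One way: 8 cartons of 10 and 2 cartons of 11.

Yes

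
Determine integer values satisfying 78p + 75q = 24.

Step 1: Check solvability.
gcd(78, 75) = 3
Since 3 divides 24, solutions exist.

Step 2: Apply extended Euclidean algorithm to find gcd.
We find integers such that 78*x0 + 75*y0 = 3

Step 3: Scale the particular solution.
Multiply by 24/3 = 8:
p = 8, q = -8

Step 4: Verify.
78*(8) + 75*(-8) = 24 = 24 ✓

p = 8, q = -8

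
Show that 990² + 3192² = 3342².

Compute a² + b²:
990² + 3192² = 980100 + 10188864 = 11168964
Compute c²:
3342² = 11168964
Since 11168964 = 11168964, it is a Pythagorean triple.

Yes, it is a Pythagorean triple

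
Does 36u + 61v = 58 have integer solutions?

Step 1: Compute gcd(36, 61).
gcd(36, 61) = 1

Step 2: Check divisibility.
Does 1 divide 58? 58 = 1 x 58, so yes.

By the theorem on linear Diophantine equations, 36u + 61v = 58 has integer solutions if and only if gcd(36, 61) divides 58. Since 1 | 58, solutions exist.

Yes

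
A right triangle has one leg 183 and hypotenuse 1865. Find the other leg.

b² = c² - a² = 3478225 - 33489 = 3444736
b = 1856

1856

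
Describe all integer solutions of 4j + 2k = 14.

Step 1: Compute gcd(4, 2) = 2.
Since 2 divides 14, solutions exist.

Step 2: Find a particular solution using extended Euclidean algorithm.
We get j₀ = 0, k₀ = 7.
Check: 4*0 + 2*7 = 14 = 14 ✓

Step 3: Write the general solution.
j = 0 + (2/2)t = 0 + 1t
k = 7 - (4/2)t = 7 - 2t
for any integer t.

j = 0 + 1t, k = 7 - 2t for integer t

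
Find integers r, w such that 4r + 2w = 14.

Step 1: Check solvability.
gcd(4, 2) = 2
Since 2 divides 14, solutions exist.

Step 2: Apply extended Euclidean algorithm to find gcd.
We find integers such that 4*x0 + 2*y0 = 2

Step 3: Scale the particular solution.
Multiply by 14/2 = 7:
r = 0, w = 7

Step 4: Verify.
4*(0) + 2*(7) = 14 = 14 ✓

r = 0, w = 7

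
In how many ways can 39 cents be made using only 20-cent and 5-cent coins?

We need non-negative integers (x, y) with 20x + 5y = 39.
For each x from 0 to 1, check if (39 - 20x) is a non-negative multiple of 5.
Solutions (x, y): none
Count: 0

0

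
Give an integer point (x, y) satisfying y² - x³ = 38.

Try small integer x values and check whether x³ + 38 is a perfect square.
x = 11: x³ + 38 = 11³ + 38 = 1331 + 38 = 1369
Is 1369 a perfect square? 37² = 1369 ✓
So (x, y) = (11, -37) is a solution.

x = 11, y = -37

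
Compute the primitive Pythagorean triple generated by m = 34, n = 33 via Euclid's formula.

a = m² - n² = 1156 - 1089 = 67
b = 2mn = 2·34·33 = 2244
c = m² + n² = 1156 + 1089 = 2245
Verify: 67² + 2244² = 4489 + 5035536 = 5040025 = 2245² ✓

(67, 2244, 2245)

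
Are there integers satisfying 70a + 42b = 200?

Step 1: Compute gcd(70, 42).
gcd(70, 42) = 14

Step 2: Check divisibility.
Does 14 divide 200? 200 = 14 x 14 + 4, so no.

By the theorem on linear Diophantine equations, 70a + 42b = 200 has integer solutions if and only if gcd(70, 42) divides 200. Since 14 does not divide 200, no solutions exist.

No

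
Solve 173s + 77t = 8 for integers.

Step 1: Check solvability.
gcd(173, 77) = 1
Since 1 divides 8, solutions exist.

Step 2: Apply extended Euclidean algorithm to find gcd.
We find integers such that 173*x0 + 77*y0 = 1

Step 3: Scale the particular solution.
Multiply by 8/1 = 8:
s = -32, t = 72

Step 4: Verify.
173*(-32) + 77*(72) = 8 = 8 ✓

s = -32, t = 72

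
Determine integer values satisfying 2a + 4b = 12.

Step 1: Check solvability.
gcd(2, 4) = 2
Since 2 divides 12, solutions exist.

Step 2: Apply extended Euclidean algorithm to find gcd.
We find integers such that 2*x0 + 4*y0 = 2

Step 3: Scale the particular solution.
Multiply by 12/2 = 6:
a = 6, b = 0

Step 4: Verify.
2*(6) + 4*(0) = 12 = 12 ✓

a = 6, b = 0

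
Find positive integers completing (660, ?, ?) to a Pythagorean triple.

We need the other leg and hypotenuse such that 660² + x² = c².
Take x = 259, c = 709: 660² + 259² = 435600 + 67081 = 502681 = 709² ✓
Triple: (259, 660, 709)

(259, 660, 709)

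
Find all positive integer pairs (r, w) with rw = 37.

The positive divisors of 37 are: 1, 37.
Each divisor d gives the pair (d, 37/d):
(1, 37), (37, 1)

(1, 37), (37, 1)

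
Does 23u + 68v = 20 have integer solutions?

Step 1: Compute gcd(23, 68).
gcd(23, 68) = 1

Step 2: Check divisibility.
Does 1 divide 20? 20 = 1 x 20, so yes.

By the theorem on linear Diophantine equations, 23u + 68v = 20 has integer solutions if and only if gcd(23, 68) divides 20. Since 1 | 20, solutions exist.

Yes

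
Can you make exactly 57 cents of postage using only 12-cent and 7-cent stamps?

We need non-negative x, y with 12x + 7y = 57.
gcd(12, 7) = 1 divides 57, so integer solutions exist.
Search for a non-negative one: x = 3 gives 7y = 57 - 36 = 21, so y = 3.
Check: 12·3 + 7·3 = 57 ✓

Yes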